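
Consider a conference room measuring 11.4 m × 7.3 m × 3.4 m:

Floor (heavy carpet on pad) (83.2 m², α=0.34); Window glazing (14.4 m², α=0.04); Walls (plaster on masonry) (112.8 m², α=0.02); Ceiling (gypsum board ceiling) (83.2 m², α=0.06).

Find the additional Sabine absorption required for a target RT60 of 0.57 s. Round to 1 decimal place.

A₁ = Σ Sᵢαᵢ = 83.2·0.34 + 14.4·0.04 + 112.8·0.02 + 83.2·0.06 = 36.112 sabins.
V = 282.948 m³. Required absorption A₂ = 0.161 × 282.948 / 0.57 = 79.920 sabins.
Shortfall: 79.920 − 36.112 = 43.8 sabins.

43.8 sabins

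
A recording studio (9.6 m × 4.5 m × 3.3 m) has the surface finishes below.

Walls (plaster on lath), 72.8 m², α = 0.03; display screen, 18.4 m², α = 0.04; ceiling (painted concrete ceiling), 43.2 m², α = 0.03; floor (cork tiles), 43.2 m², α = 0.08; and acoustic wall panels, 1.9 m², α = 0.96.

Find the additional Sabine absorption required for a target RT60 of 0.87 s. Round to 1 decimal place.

16.9 sabins

Equivalent absorption area: A₁ = 72.8×0.03 + 18.4×0.04 + 43.2×0.03 + 43.2×0.08 + 1.9×0.96 = 9.496 m².
V = 142.56 m³. Required absorption A₂ = 0.161 × 142.56 / 0.87 = 26.382 sabins.
ΔA = A₂ − A₁ = 26.382 − 9.496 = 16.9 sabins.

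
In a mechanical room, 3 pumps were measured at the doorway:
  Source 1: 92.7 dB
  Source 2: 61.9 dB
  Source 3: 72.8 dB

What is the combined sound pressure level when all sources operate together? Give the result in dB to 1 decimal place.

Converting to relative power and adding: 10^(92.7/10) + 10^(61.9/10) + 10^(72.8/10) = 1.883e+09.
L_total = 10·log₁₀(1.883e+09) = 92.7 dB.

92.7 dB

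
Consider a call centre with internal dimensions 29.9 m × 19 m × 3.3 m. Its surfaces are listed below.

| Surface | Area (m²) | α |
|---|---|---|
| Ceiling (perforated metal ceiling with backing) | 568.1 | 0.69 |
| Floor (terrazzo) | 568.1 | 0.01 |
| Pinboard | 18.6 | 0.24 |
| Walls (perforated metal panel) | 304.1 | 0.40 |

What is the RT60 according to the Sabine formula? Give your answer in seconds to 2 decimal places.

Summing Sᵢαᵢ: 391.989 + 5.681 + 4.464 + 121.640 → A = 523.774 sabins.
V = 29.9·19·3.3 = 1874.73 m³.
T = 0.161 V/A = 0.161·1874.73/523.774 = 0.58 s.

0.58 sec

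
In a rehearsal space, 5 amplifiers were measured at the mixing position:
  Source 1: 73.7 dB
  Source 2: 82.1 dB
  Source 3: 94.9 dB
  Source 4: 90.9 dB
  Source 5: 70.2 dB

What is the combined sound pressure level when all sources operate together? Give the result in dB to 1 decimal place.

Sum in the linear (power) domain: Σ 10^(Lᵢ/10) = 10^(73.7/10) + 10^(82.1/10) + 10^(94.9/10) + 10^(90.9/10) + 10^(70.2/10) = 4.517e+09.
Back to dB: 10·log₁₀ Σ = 96.5 dB.

96.5 dB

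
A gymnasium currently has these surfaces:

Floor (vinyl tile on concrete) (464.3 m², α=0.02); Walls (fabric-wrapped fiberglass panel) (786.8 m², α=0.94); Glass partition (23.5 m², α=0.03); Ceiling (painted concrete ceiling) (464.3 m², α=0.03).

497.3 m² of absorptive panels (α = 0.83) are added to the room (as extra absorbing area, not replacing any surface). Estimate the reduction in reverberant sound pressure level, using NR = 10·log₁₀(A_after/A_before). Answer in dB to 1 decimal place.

1.9 dB

Summing Sᵢαᵢ: 9.286 + 739.592 + 0.705 + 13.929 → A_before = 763.512 sabins.
Treatment contributes 497.3·0.83 = 412.759 sabins.
A_after = 763.512 + 412.759 = 1176.271 sabins.
NR = 10·log₁₀(1176.271/763.512) = 1.9 dB.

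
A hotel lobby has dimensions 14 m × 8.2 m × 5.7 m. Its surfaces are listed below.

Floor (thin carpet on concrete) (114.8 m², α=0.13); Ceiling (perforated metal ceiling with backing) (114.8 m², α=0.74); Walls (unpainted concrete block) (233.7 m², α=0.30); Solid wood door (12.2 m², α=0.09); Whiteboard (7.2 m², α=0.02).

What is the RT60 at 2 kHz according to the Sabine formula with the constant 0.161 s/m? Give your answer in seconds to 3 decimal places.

A = Σ Sᵢαᵢ = 114.8×0.13 + 114.8×0.74 + 233.7×0.30 + 12.2×0.09 + 7.2×0.02 = 171.228 sabins.
Volume V = 14 × 8.2 × 5.7 = 654.36 m³.
T = 0.161 V/A = 0.161·654.36/171.228 = 0.615 s.

0.615 s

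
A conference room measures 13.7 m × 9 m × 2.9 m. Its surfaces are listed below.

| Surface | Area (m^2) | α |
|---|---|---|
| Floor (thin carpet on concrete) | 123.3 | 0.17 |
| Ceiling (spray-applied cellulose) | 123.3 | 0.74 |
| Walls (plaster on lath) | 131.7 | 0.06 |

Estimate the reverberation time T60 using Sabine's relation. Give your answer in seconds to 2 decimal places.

Total absorption A = 123.3·0.17 + 123.3·0.74 + 131.7·0.06
  = 20.961 + 91.242 + 7.902 = 120.105 m^2 sabins.
Room volume: 357.57 m³.
Sabine: RT60 = 0.161 × 357.57 / 120.105 = 0.48 s.

0.48 seconds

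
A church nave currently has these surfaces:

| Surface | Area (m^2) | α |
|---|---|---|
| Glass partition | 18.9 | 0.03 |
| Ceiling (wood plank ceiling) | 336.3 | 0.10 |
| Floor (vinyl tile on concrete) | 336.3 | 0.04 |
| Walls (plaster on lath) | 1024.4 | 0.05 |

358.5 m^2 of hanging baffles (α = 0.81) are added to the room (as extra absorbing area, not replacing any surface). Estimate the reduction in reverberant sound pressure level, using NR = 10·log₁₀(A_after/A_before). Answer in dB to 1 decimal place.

Summing Sᵢαᵢ: 0.567 + 33.630 + 13.452 + 51.220 → A_before = 98.869 sabins.
Added absorption = 358.5 × 0.81 = 290.385 sabins.
New total A_after = 389.254 sabins.
Reduction = 10 log₁₀(A_after/A_before) = 10 log₁₀(3.9371) = 6.0 dB.

6.0 dB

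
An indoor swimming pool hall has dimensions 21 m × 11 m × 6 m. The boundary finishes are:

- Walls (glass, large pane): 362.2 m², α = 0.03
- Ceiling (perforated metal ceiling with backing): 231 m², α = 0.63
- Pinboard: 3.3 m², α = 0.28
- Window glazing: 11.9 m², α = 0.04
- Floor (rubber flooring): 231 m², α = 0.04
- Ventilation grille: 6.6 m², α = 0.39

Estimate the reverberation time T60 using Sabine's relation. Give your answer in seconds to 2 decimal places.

A = Σ Sᵢαᵢ = 362.2*0.03 + 231*0.63 + 3.3*0.28 + 11.9*0.04 + 231*0.04 + 6.6*0.39 = 169.610 sabins.
V = 21·11·6 = 1386 m³.
T = 0.161 V/A = 0.161·1386/169.610 = 1.32 s.

1.32 sec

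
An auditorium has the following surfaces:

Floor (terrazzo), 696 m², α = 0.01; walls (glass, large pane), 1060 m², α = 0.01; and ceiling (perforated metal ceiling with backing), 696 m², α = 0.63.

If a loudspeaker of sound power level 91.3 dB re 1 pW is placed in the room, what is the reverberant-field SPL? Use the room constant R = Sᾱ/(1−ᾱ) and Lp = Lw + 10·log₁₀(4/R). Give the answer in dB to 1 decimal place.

69.8 dB

Σ(Sᵢαᵢ) = 696·0.01 + 1060·0.01 + 696·0.63 = 456.040; total area S = 2452.0 m².
ᾱ = 0.1860, so room constant R = A/(1−ᾱ) = 560.246 m².
Lp = 91.3 + 10·log₁₀(4/560.246) = 91.3 + (-21.46) = 69.8 dB.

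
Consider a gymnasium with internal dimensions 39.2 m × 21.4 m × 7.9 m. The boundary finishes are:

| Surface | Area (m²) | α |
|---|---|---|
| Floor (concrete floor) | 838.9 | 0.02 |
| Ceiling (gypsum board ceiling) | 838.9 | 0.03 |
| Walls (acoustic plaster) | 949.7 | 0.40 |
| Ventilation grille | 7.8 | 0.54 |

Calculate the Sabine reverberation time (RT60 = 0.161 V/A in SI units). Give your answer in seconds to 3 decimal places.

Equivalent absorption area: A = 838.9*0.02 + 838.9*0.03 + 949.7*0.40 + 7.8*0.54 = 426.037 m².
Volume V = 39.2 × 21.4 × 7.9 = 6627.152 m³.
Sabine: RT60 = 0.161 × 6627.152 / 426.037 = 2.504 s.

2.504 seconds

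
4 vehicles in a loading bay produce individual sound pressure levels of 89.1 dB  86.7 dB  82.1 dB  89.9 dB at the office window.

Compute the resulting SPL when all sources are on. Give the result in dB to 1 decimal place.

93.8 dB

Converting to relative power and adding: 10^(89.1/10) + 10^(86.7/10) + 10^(82.1/10) + 10^(89.9/10) = 2.42e+09.
Back to dB: 10·log₁₀ Σ = 93.8 dB.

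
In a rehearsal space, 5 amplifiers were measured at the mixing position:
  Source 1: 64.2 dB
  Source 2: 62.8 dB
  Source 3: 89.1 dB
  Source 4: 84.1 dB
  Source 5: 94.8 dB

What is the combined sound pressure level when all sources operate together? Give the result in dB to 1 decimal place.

96.1 dB

Sum in the linear (power) domain: Σ 10^(Lᵢ/10) = 10^(64.2/10) + 10^(62.8/10) + 10^(89.1/10) + 10^(84.1/10) + 10^(94.8/10) = 4.094e+09.
Combined level = 10 log₁₀(4.094e+09) = 96.1 dB.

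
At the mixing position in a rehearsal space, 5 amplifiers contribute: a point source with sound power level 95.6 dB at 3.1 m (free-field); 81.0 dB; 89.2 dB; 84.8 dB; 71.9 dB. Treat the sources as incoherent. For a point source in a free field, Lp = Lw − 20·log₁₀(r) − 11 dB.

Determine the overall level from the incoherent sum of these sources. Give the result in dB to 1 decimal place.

Source at 3.1 m: Lp = 95.6 − 20·log₁₀(3.1) − 11 = 74.8 dB.
Converting to relative power and adding: 10^(74.8/10) + 10^(81.0/10) + 10^(89.2/10) + 10^(84.8/10) + 10^(71.9/10) = 1.305e+09.
L_total = 10·log₁₀(1.305e+09) = 91.2 dB.

91.2 dB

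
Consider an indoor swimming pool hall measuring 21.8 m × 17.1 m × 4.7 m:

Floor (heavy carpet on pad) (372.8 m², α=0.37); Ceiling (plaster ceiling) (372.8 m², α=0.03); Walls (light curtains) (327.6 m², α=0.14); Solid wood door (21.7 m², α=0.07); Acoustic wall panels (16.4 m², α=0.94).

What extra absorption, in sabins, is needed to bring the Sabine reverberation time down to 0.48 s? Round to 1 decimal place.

375.8 sabins

Equivalent absorption area: A₁ = 372.8*0.37 + 372.8*0.03 + 327.6*0.14 + 21.7*0.07 + 16.4*0.94 = 211.919 m².
V = 1752.066 m³. Required absorption A₂ = 0.161 × 1752.066 / 0.48 = 587.672 sabins.
ΔA = A₂ − A₁ = 587.672 − 211.919 = 375.8 sabins.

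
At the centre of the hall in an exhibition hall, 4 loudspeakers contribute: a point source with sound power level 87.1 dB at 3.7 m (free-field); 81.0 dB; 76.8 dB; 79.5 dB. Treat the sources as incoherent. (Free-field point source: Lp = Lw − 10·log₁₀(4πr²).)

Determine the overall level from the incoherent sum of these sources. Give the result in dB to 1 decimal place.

Source at 3.7 m: Lp = 87.1 − 10·log₁₀(4π·3.7²) = 87.1 − 10·log₁₀(172.034) = 64.7 dB.
Sum in the linear (power) domain: Σ 10^(Lᵢ/10) = 10^(64.7/10) + 10^(81.0/10) + 10^(76.8/10) + 10^(79.5/10) = 2.658e+08.
Back to dB: 10·log₁₀ Σ = 84.2 dB.

84.2 dB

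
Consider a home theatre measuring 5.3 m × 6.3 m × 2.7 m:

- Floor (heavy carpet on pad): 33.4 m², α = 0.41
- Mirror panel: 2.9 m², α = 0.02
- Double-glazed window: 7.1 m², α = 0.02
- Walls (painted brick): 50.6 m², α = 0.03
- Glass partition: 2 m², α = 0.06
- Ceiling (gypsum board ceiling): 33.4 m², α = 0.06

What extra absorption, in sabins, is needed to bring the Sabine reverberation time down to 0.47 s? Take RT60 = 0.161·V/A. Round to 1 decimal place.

A₁ = Σ Sᵢαᵢ = 33.4×0.41 + 2.9×0.02 + 7.1×0.02 + 50.6×0.03 + 2×0.06 + 33.4×0.06 = 17.536 sabins.
For T = 0.47 s, need A₂ = 0.161·V/T = 0.161·90.153/0.47 = 30.882 sabins.
Additional absorption ΔA = 30.882 − 17.536 = 13.3 sabins.

13.3 sabins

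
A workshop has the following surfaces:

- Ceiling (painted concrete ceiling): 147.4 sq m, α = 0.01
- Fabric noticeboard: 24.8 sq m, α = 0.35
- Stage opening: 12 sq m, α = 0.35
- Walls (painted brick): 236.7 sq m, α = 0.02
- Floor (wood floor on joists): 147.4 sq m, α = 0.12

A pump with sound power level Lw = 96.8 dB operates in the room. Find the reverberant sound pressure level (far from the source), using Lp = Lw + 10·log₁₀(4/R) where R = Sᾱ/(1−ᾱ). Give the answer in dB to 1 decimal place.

86.9 dB

Σ(Sᵢαᵢ) = 147.4×0.01 + 24.8×0.35 + 12×0.35 + 236.7×0.02 + 147.4×0.12 = 36.776; total area S = 568.3 sq m.
ᾱ = 0.0647, so room constant R = A/(1−ᾱ) = 39.320 sq m.
Lp = 96.8 + 10·log₁₀(4/39.320) = 96.8 + (-9.93) = 86.9 dB.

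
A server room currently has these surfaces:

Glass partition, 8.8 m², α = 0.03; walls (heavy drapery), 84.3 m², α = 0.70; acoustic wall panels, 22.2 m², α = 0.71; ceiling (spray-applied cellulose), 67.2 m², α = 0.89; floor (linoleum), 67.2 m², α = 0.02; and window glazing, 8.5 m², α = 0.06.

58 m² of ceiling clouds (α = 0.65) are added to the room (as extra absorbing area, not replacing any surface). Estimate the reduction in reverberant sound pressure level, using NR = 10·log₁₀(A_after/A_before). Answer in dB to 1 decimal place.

1.1 dB

Summing Sᵢαᵢ: 0.264 + 59.010 + 15.762 + 59.808 + 1.344 + 0.510 → A_before = 136.698 sabins.
Added absorption = 58 × 0.65 = 37.700 sabins.
A_after = 136.698 + 37.700 = 174.398 sabins.
Reduction = 10 log₁₀(A_after/A_before) = 10 log₁₀(1.2758) = 1.1 dB.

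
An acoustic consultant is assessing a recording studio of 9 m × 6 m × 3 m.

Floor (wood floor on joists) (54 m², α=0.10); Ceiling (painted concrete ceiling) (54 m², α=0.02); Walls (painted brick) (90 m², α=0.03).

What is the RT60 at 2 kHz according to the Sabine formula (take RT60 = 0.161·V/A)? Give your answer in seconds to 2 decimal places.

2.84 sec

Equivalent absorption area: A = 54*0.10 + 54*0.02 + 90*0.03 = 9.180 m².
Volume V = 9 × 6 × 3 = 162 m³.
RT60 = 0.161 · V / A = 0.161 × 162 / 9.180 = 2.84 s.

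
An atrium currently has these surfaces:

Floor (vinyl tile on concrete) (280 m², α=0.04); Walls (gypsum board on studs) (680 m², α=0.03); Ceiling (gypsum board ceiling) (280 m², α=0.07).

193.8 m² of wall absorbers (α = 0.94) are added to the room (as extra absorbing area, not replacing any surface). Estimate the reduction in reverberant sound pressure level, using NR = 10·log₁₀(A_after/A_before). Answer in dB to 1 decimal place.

6.6 dB

Total absorption A_before = 280*0.04 + 680*0.03 + 280*0.07
  = 11.200 + 20.400 + 19.600 = 51.200 m² sabins.
Treatment contributes 193.8·0.94 = 182.172 sabins.
New total A_after = 233.372 sabins.
Reduction = 10 log₁₀(A_after/A_before) = 10 log₁₀(4.5580) = 6.6 dB.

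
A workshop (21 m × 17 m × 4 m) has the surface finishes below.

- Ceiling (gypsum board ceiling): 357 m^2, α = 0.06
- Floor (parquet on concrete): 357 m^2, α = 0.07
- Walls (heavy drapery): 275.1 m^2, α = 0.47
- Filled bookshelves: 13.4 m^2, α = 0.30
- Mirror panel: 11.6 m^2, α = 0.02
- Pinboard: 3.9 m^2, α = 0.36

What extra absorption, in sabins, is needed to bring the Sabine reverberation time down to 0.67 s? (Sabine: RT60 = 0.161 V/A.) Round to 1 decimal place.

161.8 sabins

Total absorption A₁ = 357*0.06 + 357*0.07 + 275.1*0.47 + 13.4*0.30 + 11.6*0.02 + 3.9*0.36
  = 21.420 + 24.990 + 129.297 + 4.020 + 0.232 + 1.404 = 181.363 m^2 sabins.
Target A₂ = 0.161·1428/0.67 = 343.146 sabins (V = 1428 m³).
Shortfall: 343.146 − 181.363 = 161.8 sabins.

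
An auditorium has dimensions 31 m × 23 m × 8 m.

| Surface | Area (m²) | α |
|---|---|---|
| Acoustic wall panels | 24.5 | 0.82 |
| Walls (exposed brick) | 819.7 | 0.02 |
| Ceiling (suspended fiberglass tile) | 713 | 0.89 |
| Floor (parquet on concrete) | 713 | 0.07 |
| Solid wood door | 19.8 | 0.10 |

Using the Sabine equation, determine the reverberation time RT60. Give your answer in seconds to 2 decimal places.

1.27 s

Equivalent absorption area: A = 24.5×0.82 + 819.7×0.02 + 713×0.89 + 713×0.07 + 19.8×0.10 = 722.944 m².
Room volume: 5704 m³.
RT60 = 0.161 · V / A = 0.161 × 5704 / 722.944 = 1.27 s.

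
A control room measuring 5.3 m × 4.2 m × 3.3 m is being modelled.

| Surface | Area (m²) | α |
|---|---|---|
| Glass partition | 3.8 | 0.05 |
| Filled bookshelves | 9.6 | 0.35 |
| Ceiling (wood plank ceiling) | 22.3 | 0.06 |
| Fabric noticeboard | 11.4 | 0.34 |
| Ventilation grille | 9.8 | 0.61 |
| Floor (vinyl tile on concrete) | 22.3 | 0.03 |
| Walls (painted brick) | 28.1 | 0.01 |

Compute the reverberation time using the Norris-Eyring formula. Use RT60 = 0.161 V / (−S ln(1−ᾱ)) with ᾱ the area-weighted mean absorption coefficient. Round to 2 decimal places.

0.70 s

S = Σ Sᵢ = 107.3 m².
Σ(Sᵢαᵢ) = 3.8·0.05 + 9.6·0.35 + 22.3·0.06 + 11.4·0.34 + 9.8·0.61 + 22.3·0.03 + 28.1·0.01 = 15.692.
Mean coefficient ᾱ = A/S = 0.1462.
Eyring denominator: −S ln(1−ᾱ) = 16.960.
V = 5.3 × 4.2 × 3.3 = 73.458 m³.
RT60 = 0.161 × 73.458 / 16.960 = 0.70 s.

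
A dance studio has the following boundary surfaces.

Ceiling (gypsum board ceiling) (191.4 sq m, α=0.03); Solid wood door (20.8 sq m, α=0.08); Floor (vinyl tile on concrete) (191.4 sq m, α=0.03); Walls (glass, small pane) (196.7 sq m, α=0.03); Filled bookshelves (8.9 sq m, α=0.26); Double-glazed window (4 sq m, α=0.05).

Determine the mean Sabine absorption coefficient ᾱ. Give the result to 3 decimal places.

S = Σ Sᵢ = 191.4 + 20.8 + 191.4 + 196.7 + 8.9 + 4 = 613.2 sq m.
Σ(Sᵢαᵢ) = 191.4·0.03 + 20.8·0.08 + 191.4·0.03 + 196.7·0.03 + 8.9·0.26 + 4·0.05 = 21.563.
ᾱ = 21.563 / 613.2 = 0.035.

0.035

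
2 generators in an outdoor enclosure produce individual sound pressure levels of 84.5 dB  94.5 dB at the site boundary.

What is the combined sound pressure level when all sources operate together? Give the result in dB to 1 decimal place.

94.9 dB

Converting to relative power and adding: 10^(84.5/10) + 10^(94.5/10) = 3.1e+09.
L_total = 10·log₁₀(3.1e+09) = 94.9 dB.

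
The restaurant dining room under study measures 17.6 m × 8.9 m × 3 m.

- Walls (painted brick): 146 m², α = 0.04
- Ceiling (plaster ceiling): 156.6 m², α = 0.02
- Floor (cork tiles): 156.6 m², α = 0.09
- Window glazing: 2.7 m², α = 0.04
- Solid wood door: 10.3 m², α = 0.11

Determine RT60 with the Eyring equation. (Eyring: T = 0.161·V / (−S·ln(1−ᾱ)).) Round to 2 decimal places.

3.03 sec

S = Σ Sᵢ = 472.2 m².
Absorption A = 146×0.04 + 156.6×0.02 + 156.6×0.09 + 2.7×0.04 + 10.3×0.11 = 24.307 sabins.
ᾱ = 24.307 / 472.2 = 0.0515.
Eyring denominator: −S ln(1−ᾱ) = 24.967.
V = 17.6 × 8.9 × 3 = 469.92 m³.
RT60 = 0.161 × 469.92 / 24.967 = 3.03 s.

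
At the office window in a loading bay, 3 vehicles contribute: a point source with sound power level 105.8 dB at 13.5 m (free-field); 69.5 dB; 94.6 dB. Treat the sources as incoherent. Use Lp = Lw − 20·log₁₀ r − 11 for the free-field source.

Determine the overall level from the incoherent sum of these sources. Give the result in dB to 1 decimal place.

94.6 dB

Source at 13.5 m: Lp = 105.8 − 20·log₁₀(13.5) − 11 = 72.2 dB.
Sum in the linear (power) domain: Σ 10^(Lᵢ/10) = 10^(72.2/10) + 10^(69.5/10) + 10^(94.6/10) = 2.91e+09.
Combined level = 10 log₁₀(2.91e+09) = 94.6 dB.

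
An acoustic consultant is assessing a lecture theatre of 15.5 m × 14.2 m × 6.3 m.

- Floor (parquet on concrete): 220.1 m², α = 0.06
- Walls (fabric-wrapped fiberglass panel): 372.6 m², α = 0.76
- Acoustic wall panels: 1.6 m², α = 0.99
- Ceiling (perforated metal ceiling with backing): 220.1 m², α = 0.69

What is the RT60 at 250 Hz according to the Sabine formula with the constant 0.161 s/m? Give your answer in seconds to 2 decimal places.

0.50 sec

Equivalent absorption area: A = 220.1*0.06 + 372.6*0.76 + 1.6*0.99 + 220.1*0.69 = 449.835 m².
Volume V = 15.5 × 14.2 × 6.3 = 1386.63 m³.
T = 0.161 V/A = 0.161·1386.63/449.835 = 0.50 s.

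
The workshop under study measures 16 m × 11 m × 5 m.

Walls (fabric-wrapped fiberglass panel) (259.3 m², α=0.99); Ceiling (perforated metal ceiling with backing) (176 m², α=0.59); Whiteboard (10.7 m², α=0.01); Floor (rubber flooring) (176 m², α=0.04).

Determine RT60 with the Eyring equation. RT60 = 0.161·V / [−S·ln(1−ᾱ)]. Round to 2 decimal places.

Total surface area S = 259.3 + 176 + 10.7 + 176 = 622.0 m².
Σ(Sᵢαᵢ) = 259.3×0.99 + 176×0.59 + 10.7×0.01 + 176×0.04 = 367.694.
Mean coefficient ᾱ = A/S = 0.5911.
−S·ln(1−ᾱ) = −622.0 × ln(1 − 0.5911) = 556.245.
V = 16 × 11 × 5 = 880 m³.
T = 0.161·V/[−S·ln(1−ᾱ)] = 0.161·880/556.245 = 0.25 s.

0.25 sec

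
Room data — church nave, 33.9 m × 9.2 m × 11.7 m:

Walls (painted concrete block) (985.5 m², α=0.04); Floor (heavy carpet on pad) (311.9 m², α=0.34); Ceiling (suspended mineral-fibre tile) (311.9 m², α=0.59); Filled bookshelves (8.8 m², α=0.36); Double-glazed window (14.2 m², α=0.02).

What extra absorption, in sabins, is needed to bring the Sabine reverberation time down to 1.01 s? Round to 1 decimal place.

248.7 sabins

Total absorption A₁ = 985.5×0.04 + 311.9×0.34 + 311.9×0.59 + 8.8×0.36 + 14.2×0.02
  = 39.420 + 106.046 + 184.021 + 3.168 + 0.284 = 332.939 m² sabins.
V = 3648.996 m³. Required absorption A₂ = 0.161 × 3648.996 / 1.01 = 581.672 sabins.
ΔA = A₂ − A₁ = 581.672 − 332.939 = 248.7 sabins.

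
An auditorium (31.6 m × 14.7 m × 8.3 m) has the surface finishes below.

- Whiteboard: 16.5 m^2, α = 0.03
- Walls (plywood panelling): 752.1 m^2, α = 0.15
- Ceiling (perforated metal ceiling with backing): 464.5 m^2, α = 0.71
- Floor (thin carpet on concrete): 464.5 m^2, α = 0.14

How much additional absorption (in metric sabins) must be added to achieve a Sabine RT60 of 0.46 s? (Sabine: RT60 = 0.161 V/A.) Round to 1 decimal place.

841.3 sabins

Total absorption A₁ = 16.5·0.03 + 752.1·0.15 + 464.5·0.71 + 464.5·0.14
  = 0.495 + 112.815 + 329.795 + 65.030 = 508.135 m^2 sabins.
For T = 0.46 s, need A₂ = 0.161·V/T = 0.161·3855.516/0.46 = 1349.431 sabins.
Additional absorption ΔA = 1349.431 − 508.135 = 841.3 sabins.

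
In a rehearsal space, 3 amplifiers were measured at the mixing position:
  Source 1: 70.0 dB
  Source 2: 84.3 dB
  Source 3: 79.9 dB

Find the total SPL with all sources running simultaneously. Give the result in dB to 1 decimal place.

85.8 dB

Sum in the linear (power) domain: Σ 10^(Lᵢ/10) = 10^(70.0/10) + 10^(84.3/10) + 10^(79.9/10) = 3.769e+08.
Back to dB: 10·log₁₀ Σ = 85.8 dB.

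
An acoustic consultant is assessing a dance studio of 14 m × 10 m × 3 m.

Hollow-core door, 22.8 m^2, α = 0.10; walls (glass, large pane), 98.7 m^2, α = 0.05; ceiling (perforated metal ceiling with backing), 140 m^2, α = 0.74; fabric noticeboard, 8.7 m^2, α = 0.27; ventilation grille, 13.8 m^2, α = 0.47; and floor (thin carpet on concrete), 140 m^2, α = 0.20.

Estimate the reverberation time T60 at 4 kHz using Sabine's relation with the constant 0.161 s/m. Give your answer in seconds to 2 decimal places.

0.46 sec

Equivalent absorption area: A = 22.8*0.10 + 98.7*0.05 + 140*0.74 + 8.7*0.27 + 13.8*0.47 + 140*0.20 = 147.650 m^2.
Room volume: 420 m³.
Sabine: RT60 = 0.161 × 420 / 147.650 = 0.46 s.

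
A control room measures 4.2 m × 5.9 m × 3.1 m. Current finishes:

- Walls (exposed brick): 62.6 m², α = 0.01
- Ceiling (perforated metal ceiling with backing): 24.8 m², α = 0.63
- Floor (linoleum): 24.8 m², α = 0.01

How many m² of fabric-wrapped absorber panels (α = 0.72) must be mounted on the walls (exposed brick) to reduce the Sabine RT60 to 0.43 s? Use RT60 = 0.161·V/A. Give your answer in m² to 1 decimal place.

17.3

A₁ = Σ Sᵢαᵢ = 62.6*0.01 + 24.8*0.63 + 24.8*0.01 = 16.498 sabins.
V = 76.818 m³. Target absorption A₂ = 0.161 × 76.818 / 0.43 = 28.762 sabins.
Absorption to add: 28.762 − 16.498 = 12.264 sabins.
Each m² of panel replacing the walls (exposed brick) adds (0.72 − 0.01) = 0.71 sabins.
Area = ΔA/Δα = 12.264/0.71 = 17.3 m².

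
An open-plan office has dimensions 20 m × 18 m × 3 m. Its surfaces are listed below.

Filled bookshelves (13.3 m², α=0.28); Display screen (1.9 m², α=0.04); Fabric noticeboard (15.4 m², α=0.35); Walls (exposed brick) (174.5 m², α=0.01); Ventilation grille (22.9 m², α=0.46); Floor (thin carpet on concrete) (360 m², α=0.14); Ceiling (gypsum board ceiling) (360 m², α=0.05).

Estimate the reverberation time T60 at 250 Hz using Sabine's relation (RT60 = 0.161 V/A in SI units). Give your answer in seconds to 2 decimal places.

1.93 s

Equivalent absorption area: A = 13.3*0.28 + 1.9*0.04 + 15.4*0.35 + 174.5*0.01 + 22.9*0.46 + 360*0.14 + 360*0.05 = 89.869 m².
Volume V = 20 × 18 × 3 = 1080 m³.
T = 0.161 V/A = 0.161·1080/89.869 = 1.93 s.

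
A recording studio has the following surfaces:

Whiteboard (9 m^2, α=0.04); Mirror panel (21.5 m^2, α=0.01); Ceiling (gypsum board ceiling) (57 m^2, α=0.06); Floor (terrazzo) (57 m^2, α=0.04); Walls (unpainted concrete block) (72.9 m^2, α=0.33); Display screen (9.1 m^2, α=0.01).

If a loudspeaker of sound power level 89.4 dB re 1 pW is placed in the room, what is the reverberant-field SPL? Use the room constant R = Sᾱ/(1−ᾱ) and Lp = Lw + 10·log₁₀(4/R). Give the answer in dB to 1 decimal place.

80.0 dB

Σ(Sᵢαᵢ) = 9×0.04 + 21.5×0.01 + 57×0.06 + 57×0.04 + 72.9×0.33 + 9.1×0.01 = 30.423; total area S = 226.5 m^2.
ᾱ = 30.423/226.5 = 0.1343; R = Sᾱ/(1−ᾱ) = 30.423/(1−0.1343) = 35.143 m^2.
Lp = Lw + 10 log₁₀(4/R) = 89.4 -9.44 = 80.0 dB.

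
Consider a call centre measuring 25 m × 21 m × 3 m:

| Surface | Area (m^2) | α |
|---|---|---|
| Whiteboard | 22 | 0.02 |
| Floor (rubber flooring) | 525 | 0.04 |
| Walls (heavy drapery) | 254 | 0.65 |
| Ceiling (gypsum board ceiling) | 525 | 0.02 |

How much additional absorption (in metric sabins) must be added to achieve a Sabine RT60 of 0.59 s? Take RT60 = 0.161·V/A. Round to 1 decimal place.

232.7 sabins

Equivalent absorption area: A₁ = 22×0.02 + 525×0.04 + 254×0.65 + 525×0.02 = 197.040 m^2.
For T = 0.59 s, need A₂ = 0.161·V/T = 0.161·1575/0.59 = 429.788 sabins.
ΔA = A₂ − A₁ = 429.788 − 197.040 = 232.7 sabins.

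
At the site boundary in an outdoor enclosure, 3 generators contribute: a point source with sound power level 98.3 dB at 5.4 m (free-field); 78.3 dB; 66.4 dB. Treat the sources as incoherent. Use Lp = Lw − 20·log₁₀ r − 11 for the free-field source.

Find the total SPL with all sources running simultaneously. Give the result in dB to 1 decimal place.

Source at 5.4 m: Lp = 98.3 − 20·log₁₀(5.4) − 11 = 72.7 dB.
Sum in the linear (power) domain: Σ 10^(Lᵢ/10) = 10^(72.7/10) + 10^(78.3/10) + 10^(66.4/10) = 9.059e+07.
Combined level = 10 log₁₀(9.059e+07) = 79.6 dB.

79.6 dB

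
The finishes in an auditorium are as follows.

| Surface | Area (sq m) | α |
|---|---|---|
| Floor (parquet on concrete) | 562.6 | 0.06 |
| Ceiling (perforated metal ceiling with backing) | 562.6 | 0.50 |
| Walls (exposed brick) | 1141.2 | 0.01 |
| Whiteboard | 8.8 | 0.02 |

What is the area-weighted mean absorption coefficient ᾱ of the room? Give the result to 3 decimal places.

0.144

S = Σ Sᵢ = 562.6 + 562.6 + 1141.2 + 8.8 = 2275.2 sq m.
A = 562.6×0.06 + 562.6×0.50 + 1141.2×0.01 + 8.8×0.02 = 326.644 sabins.
ᾱ = A/S = 0.144.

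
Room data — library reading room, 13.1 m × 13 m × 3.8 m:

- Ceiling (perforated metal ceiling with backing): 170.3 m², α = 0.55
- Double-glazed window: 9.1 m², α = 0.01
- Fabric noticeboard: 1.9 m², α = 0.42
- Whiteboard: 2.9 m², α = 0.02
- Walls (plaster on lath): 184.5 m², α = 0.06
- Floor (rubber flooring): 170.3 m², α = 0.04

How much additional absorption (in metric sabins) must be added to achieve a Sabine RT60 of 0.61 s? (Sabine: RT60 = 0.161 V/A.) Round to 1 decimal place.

58.3 sabins

A₁ = Σ Sᵢαᵢ = 170.3·0.55 + 9.1·0.01 + 1.9·0.42 + 2.9·0.02 + 184.5·0.06 + 170.3·0.04 = 112.494 sabins.
V = 647.14 m³. Required absorption A₂ = 0.161 × 647.14 / 0.61 = 170.803 sabins.
Additional absorption ΔA = 170.803 − 112.494 = 58.3 sabins.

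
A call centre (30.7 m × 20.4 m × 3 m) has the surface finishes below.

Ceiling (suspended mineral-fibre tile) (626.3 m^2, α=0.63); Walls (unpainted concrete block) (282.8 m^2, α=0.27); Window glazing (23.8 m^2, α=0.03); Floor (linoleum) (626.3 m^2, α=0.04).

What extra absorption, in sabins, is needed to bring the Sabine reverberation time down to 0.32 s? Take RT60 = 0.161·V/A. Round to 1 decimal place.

Summing Sᵢαᵢ: 394.569 + 76.356 + 0.714 + 25.052 → A₁ = 496.691 sabins.
For T = 0.32 s, need A₂ = 0.161·V/T = 0.161·1878.84/0.32 = 945.291 sabins.
ΔA = A₂ − A₁ = 945.291 − 496.691 = 448.6 sabins.

448.6 sabins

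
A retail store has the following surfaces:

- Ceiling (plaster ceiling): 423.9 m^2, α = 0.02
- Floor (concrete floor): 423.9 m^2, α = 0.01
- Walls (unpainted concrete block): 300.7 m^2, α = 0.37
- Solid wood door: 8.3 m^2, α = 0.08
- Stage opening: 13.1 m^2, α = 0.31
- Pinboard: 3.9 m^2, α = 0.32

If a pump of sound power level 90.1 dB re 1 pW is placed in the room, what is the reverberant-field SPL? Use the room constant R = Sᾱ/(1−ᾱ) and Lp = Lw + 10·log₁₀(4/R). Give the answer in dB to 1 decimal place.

74.5 dB

A = 129.949 sabins; S = 1173.8 m^2.
ᾱ = 0.1107, so room constant R = A/(1−ᾱ) = 146.125 m^2.
Lp = 90.1 + 10·log₁₀(4/146.125) = 90.1 + (-15.63) = 74.5 dB.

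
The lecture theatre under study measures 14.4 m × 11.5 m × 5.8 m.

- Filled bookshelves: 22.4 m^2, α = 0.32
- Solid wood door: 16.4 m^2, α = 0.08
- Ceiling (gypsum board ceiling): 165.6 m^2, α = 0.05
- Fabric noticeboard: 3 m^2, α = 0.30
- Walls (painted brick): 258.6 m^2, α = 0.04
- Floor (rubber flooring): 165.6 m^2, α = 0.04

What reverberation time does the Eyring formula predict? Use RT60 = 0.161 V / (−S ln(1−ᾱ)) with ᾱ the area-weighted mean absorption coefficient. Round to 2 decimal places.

S = Σ Sᵢ = 631.6 m^2.
Absorption A = 22.4·0.32 + 16.4·0.08 + 165.6·0.05 + 3·0.30 + 258.6·0.04 + 165.6·0.04 = 34.628 sabins.
Mean coefficient ᾱ = A/S = 0.0548.
Eyring denominator: −S ln(1−ᾱ) = 35.596.
V = 14.4 × 11.5 × 5.8 = 960.48 m³.
T = 0.161·V/[−S·ln(1−ᾱ)] = 0.161·960.48/35.596 = 4.34 s.

4.34 sec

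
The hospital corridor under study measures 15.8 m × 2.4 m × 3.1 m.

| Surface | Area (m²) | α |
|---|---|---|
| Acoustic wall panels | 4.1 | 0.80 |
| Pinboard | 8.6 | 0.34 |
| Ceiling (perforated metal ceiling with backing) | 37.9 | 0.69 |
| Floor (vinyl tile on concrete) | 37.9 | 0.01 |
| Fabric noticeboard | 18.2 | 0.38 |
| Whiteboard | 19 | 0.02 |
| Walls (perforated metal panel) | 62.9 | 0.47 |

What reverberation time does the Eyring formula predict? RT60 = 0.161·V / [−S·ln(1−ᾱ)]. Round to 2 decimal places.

S = Σ Sᵢ = 188.6 m².
Absorption A = 4.1·0.80 + 8.6·0.34 + 37.9·0.69 + 37.9·0.01 + 18.2·0.38 + 19·0.02 + 62.9·0.47 = 69.593 sabins.
Mean coefficient ᾱ = A/S = 0.3690.
Eyring denominator: −S ln(1−ᾱ) = 86.841.
V = 15.8 × 2.4 × 3.1 = 117.552 m³.
RT60 = 0.161 × 117.552 / 86.841 = 0.22 s.

0.22 s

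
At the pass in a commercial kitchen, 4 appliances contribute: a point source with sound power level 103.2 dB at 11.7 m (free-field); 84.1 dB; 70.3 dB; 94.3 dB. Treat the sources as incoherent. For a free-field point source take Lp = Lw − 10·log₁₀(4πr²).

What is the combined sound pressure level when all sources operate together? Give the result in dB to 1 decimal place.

94.7 dB

Source at 11.7 m: Lp = 103.2 − 10·log₁₀(4π·11.7²) = 103.2 − 10·log₁₀(1720.210) = 70.8 dB.
Converting to relative power and adding: 10^(70.8/10) + 10^(84.1/10) + 10^(70.3/10) + 10^(94.3/10) = 2.971e+09.
Combined level = 10 log₁₀(2.971e+09) = 94.7 dB.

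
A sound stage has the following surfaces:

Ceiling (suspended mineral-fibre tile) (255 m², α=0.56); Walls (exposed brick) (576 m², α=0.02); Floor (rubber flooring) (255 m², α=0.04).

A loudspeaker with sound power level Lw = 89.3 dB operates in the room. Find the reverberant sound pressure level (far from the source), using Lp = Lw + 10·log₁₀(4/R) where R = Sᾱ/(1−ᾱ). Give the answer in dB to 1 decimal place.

72.4 dB

A = 164.520 sabins; S = 1086.0 m².
ᾱ = 0.1515, so room constant R = A/(1−ᾱ) = 193.895 m².
Lp = 89.3 + 10·log₁₀(4/193.895) = 89.3 + (-16.86) = 72.4 dB.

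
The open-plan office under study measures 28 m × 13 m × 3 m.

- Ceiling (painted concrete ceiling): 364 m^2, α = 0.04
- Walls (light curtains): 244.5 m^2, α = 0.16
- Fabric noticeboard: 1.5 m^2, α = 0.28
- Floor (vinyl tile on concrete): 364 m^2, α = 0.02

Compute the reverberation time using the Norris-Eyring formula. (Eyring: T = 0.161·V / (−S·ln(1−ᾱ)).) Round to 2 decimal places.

Total surface area S = 364 + 244.5 + 1.5 + 364 = 974.0 m^2.
Absorption A = 364×0.04 + 244.5×0.16 + 1.5×0.28 + 364×0.02 = 61.380 sabins.
ᾱ = 61.380 / 974.0 = 0.0630.
Eyring denominator: −S ln(1−ᾱ) = 63.380.
V = 28 × 13 × 3 = 1092 m³.
RT60 = 0.161 × 1092 / 63.380 = 2.77 s.

2.77 s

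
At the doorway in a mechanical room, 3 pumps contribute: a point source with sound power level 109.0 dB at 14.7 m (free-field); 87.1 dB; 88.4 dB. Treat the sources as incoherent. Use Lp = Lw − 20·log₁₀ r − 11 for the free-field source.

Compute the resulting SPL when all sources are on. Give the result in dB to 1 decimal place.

90.9 dB

Source at 14.7 m: Lp = 109.0 − 20·log₁₀(14.7) − 11 = 74.7 dB.
Sum in the linear (power) domain: Σ 10^(Lᵢ/10) = 10^(74.7/10) + 10^(87.1/10) + 10^(88.4/10) = 1.234e+09.
Back to dB: 10·log₁₀ Σ = 90.9 dB.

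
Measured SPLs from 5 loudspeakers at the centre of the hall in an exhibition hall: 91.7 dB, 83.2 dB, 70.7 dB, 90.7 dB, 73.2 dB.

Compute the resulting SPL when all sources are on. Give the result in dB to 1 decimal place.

94.6 dB

Converting to relative power and adding: 10^(91.7/10) + 10^(83.2/10) + 10^(70.7/10) + 10^(90.7/10) + 10^(73.2/10) = 2.896e+09.
L_total = 10·log₁₀(2.896e+09) = 94.6 dB.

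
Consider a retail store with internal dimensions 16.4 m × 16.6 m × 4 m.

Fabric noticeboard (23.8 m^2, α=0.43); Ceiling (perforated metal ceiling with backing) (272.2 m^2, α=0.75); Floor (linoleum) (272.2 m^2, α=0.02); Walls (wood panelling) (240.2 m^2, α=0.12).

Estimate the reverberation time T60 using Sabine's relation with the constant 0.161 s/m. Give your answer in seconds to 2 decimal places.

0.71 seconds

Equivalent absorption area: A = 23.8×0.43 + 272.2×0.75 + 272.2×0.02 + 240.2×0.12 = 248.652 m^2.
Room volume: 1088.96 m³.
T = 0.161 V/A = 0.161·1088.96/248.652 = 0.71 s.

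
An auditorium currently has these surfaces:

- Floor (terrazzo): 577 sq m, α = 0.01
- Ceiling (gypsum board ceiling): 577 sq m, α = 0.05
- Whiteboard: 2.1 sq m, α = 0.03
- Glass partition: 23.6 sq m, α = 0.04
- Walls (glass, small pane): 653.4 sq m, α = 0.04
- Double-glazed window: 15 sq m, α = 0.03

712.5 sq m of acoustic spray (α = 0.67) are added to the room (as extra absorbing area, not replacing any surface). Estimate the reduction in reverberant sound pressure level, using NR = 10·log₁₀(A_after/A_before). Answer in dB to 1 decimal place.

A_before = Σ Sᵢαᵢ = 577·0.01 + 577·0.05 + 2.1·0.03 + 23.6·0.04 + 653.4·0.04 + 15·0.03 = 62.213 sabins.
Treatment contributes 712.5·0.67 = 477.375 sabins.
New total A_after = 539.588 sabins.
Reduction = 10 log₁₀(A_after/A_before) = 10 log₁₀(8.6732) = 9.4 dB.

9.4 dB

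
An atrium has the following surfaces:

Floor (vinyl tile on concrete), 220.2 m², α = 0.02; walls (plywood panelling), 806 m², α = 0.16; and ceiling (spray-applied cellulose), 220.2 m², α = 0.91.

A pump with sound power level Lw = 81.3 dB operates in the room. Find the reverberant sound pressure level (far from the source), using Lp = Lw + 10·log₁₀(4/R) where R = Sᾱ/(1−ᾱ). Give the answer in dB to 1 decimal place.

60.7 dB

A = 333.746 sabins; S = 1246.4 m².
ᾱ = 333.746/1246.4 = 0.2678; R = Sᾱ/(1−ᾱ) = 333.746/(1−0.2678) = 455.813 m².
Lp = Lw + 10 log₁₀(4/R) = 81.3 -20.57 = 60.7 dB.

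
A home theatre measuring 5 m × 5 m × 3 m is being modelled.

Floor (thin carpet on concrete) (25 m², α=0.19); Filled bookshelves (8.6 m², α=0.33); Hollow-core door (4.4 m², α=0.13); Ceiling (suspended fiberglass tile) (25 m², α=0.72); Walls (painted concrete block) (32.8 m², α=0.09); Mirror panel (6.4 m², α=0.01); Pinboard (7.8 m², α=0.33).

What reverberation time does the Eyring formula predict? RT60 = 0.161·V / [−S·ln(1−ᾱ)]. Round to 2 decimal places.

Total surface area S = 25 + 8.6 + 4.4 + 25 + 32.8 + 6.4 + 7.8 = 110.0 m².
Σ(Sᵢαᵢ) = 25·0.19 + 8.6·0.33 + 4.4·0.13 + 25·0.72 + 32.8·0.09 + 6.4·0.01 + 7.8·0.33 = 31.750.
Mean coefficient ᾱ = A/S = 0.2886.
−S·ln(1−ᾱ) = −110.0 × ln(1 − 0.2886) = 37.457.
V = 5 × 5 × 3 = 75 m³.
RT60 = 0.161 × 75 / 37.457 = 0.32 s.

0.32 s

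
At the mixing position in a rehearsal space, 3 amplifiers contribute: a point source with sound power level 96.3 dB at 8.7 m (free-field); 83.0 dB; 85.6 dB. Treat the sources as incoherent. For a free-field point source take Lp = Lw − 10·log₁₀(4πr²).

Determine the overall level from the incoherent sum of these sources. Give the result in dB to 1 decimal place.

87.5 dB

Source at 8.7 m: Lp = 96.3 − 10·log₁₀(4π·8.7²) = 96.3 − 10·log₁₀(951.149) = 66.5 dB.
Sum in the linear (power) domain: Σ 10^(Lᵢ/10) = 10^(66.5/10) + 10^(83.0/10) + 10^(85.6/10) = 5.671e+08.
Back to dB: 10·log₁₀ Σ = 87.5 dB.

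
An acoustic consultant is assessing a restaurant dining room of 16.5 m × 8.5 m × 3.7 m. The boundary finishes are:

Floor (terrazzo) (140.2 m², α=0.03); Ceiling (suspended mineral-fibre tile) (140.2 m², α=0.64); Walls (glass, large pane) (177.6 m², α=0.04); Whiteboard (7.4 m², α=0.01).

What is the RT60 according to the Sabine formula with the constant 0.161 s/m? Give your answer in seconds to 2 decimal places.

Summing Sᵢαᵢ: 4.206 + 89.728 + 7.104 + 0.074 → A = 101.112 sabins.
Volume V = 16.5 × 8.5 × 3.7 = 518.925 m³.
RT60 = 0.161 · V / A = 0.161 × 518.925 / 101.112 = 0.83 s.

0.83 s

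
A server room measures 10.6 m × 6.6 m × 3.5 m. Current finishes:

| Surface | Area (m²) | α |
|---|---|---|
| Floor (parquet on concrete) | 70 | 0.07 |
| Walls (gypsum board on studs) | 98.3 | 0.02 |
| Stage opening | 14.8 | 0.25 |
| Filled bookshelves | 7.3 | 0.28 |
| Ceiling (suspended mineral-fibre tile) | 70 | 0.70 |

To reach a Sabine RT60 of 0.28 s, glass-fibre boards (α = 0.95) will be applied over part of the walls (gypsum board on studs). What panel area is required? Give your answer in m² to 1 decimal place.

A₁ = Σ Sᵢαᵢ = 70×0.07 + 98.3×0.02 + 14.8×0.25 + 7.3×0.28 + 70×0.70 = 61.610 sabins.
V = 244.86 m³. Target absorption A₂ = 0.161 × 244.86 / 0.28 = 140.794 sabins.
Absorption to add: 140.794 − 61.610 = 79.184 sabins.
Each m² of panel replacing the walls (gypsum board on studs) adds (0.95 − 0.02) = 0.93 sabins.
Panel area = 79.184 / 0.93 = 85.1 m².

85.1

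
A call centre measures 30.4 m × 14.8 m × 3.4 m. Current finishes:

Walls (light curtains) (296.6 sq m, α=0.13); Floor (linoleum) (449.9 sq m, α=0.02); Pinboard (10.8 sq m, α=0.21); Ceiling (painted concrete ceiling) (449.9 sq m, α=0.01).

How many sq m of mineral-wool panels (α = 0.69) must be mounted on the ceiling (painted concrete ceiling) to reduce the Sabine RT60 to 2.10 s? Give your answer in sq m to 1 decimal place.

92.6

Total absorption A₁ = 296.6·0.13 + 449.9·0.02 + 10.8·0.21 + 449.9·0.01
  = 38.558 + 8.998 + 2.268 + 4.499 = 54.323 sq m sabins.
V = 1529.728 m³. Target absorption A₂ = 0.161 × 1529.728 / 2.10 = 117.279 sabins.
Absorption to add: 117.279 − 54.323 = 62.956 sabins.
Each sq m of panel replacing the ceiling (painted concrete ceiling) adds (0.69 − 0.01) = 0.68 sabins.
Panel area = 62.956 / 0.68 = 92.6 sq m.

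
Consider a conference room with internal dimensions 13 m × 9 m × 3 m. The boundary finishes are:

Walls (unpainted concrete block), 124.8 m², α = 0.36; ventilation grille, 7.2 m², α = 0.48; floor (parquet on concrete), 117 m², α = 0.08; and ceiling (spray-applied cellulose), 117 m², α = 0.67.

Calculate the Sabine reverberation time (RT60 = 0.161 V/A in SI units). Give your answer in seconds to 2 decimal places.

0.42 seconds

Equivalent absorption area: A = 124.8×0.36 + 7.2×0.48 + 117×0.08 + 117×0.67 = 136.134 m².
Room volume: 351 m³.
Sabine: RT60 = 0.161 × 351 / 136.134 = 0.42 s.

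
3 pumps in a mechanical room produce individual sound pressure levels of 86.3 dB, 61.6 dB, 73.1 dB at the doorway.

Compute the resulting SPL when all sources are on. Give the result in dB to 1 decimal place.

86.5 dB

Σ 10^(Lᵢ/10) = 4.484e+08.
L_total = 10·log₁₀(4.484e+08) = 86.5 dB.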